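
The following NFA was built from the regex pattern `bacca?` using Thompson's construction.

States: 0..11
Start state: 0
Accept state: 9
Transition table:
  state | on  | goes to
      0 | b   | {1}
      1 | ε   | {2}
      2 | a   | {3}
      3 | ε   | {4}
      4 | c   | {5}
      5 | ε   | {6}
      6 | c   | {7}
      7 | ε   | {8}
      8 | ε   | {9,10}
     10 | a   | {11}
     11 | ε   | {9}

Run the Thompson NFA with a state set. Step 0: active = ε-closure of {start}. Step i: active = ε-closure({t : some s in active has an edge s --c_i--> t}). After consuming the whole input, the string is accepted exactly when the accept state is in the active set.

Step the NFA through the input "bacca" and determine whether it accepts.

Answer: ACCEPT

Derivation:
S₀ = ε-closure({0}) = {0}
'b' @ 1: {1,2}
'a' @ 2: {3,4}
'c' @ 3: {5,6}
'c' @ 4: {7,8,9,10}  ✓accept
'a' @ 5: {9,11}  ✓accept
after full input: {9,11}  (accept=9 in)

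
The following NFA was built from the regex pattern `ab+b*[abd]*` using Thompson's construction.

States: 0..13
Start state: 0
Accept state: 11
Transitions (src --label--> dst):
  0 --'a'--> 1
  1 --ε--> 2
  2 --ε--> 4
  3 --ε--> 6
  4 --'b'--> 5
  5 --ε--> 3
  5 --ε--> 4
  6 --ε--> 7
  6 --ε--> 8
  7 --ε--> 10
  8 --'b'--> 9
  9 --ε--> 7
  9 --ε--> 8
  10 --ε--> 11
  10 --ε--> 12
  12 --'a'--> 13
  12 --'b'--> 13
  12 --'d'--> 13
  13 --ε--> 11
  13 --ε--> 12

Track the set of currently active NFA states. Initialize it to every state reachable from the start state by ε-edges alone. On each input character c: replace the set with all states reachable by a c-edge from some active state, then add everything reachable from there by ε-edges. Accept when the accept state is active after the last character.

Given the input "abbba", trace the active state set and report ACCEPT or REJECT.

S₀ = ε-closure({0}) = {0}
'a' @ 1: {1,2,4}
'b' @ 2: {3,4,5,6,7,8,10,11,12}  [accepting]
'b' @ 3: {3,4,5,6,7,8,9,10,11,12,13}  [accepting]
'b' @ 4: {3,4,5,6,7,8,9,10,11,12,13}  [accepting]
'a' @ 5: {11,12,13}  [accepting]
end set {11,12,13} — state 11 in

Answer: ACCEPT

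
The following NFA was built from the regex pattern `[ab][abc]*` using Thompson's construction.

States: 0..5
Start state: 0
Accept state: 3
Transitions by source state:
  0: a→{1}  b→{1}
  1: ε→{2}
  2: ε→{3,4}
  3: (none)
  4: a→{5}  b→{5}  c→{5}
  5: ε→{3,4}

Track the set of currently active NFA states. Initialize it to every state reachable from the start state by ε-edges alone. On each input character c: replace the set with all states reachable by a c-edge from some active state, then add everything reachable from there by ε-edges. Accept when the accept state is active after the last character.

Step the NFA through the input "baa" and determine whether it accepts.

Answer: ACCEPT

Trace:
initial (ε-close {0}): {0}
'b' @ 1: {1,2,3,4}  ✓accept
'a' @ 2: {3,4,5}  ✓accept
'a' @ 3: {3,4,5}  ✓accept
after full input: {3,4,5}  (accept=3 in)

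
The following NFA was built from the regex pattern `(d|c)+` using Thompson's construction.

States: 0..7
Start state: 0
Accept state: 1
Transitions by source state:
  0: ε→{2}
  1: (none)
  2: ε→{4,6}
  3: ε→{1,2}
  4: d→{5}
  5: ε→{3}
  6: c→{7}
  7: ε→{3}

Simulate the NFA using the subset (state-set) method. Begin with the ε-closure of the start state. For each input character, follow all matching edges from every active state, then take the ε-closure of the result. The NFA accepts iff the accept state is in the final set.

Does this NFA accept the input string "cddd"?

start: ε-closure({0}) = {0,2,4,6}
'c' @ 1: {1,2,3,4,6,7}  ✓accept
'd' @ 2: {1,2,3,4,5,6}  ✓accept
'd' @ 3: {1,2,3,4,5,6}  ✓accept
'd' @ 4: {1,2,3,4,5,6}  ✓accept
final: {1,2,3,4,5,6}; accept 1 in set

Answer: ACCEPT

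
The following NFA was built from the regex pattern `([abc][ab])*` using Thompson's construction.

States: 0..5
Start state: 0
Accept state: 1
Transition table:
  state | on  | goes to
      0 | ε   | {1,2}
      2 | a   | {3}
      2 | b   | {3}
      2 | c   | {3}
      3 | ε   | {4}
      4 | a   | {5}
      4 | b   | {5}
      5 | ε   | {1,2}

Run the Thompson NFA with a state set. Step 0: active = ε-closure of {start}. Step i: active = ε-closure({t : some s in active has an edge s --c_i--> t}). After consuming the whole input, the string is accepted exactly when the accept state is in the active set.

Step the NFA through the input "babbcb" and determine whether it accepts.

Answer: ACCEPT

Derivation:
S₀ = ε-closure({0}) = {0,1,2}
'b' @ 1: {3,4}
'a' @ 2: {1,2,5}  (accept∈set)
'b' @ 3: {3,4}
'b' @ 4: {1,2,5}  (accept∈set)
'c' @ 5: {3,4}
'b' @ 6: {1,2,5}  (accept∈set)
final: {1,2,5}; accept 1 in set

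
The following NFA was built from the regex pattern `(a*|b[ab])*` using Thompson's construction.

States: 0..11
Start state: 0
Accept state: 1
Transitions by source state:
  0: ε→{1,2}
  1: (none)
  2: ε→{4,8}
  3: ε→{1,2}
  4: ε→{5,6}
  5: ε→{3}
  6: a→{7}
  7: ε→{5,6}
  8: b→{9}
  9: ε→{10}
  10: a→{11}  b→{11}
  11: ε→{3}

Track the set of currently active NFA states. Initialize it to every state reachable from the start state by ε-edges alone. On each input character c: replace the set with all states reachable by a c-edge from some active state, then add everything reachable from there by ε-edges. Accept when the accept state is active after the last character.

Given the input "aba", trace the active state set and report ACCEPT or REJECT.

S₀ = ε-closure({0}) = {0,1,2,3,4,5,6,8}
'a' @ 1: {1,2,3,4,5,6,7,8}  [accepting]
'b' @ 2: {9,10}
'a' @ 3: {1,2,3,4,5,6,8,11}  [accepting]
final: {1,2,3,4,5,6,8,11}; accept 1 in set

Answer: ACCEPT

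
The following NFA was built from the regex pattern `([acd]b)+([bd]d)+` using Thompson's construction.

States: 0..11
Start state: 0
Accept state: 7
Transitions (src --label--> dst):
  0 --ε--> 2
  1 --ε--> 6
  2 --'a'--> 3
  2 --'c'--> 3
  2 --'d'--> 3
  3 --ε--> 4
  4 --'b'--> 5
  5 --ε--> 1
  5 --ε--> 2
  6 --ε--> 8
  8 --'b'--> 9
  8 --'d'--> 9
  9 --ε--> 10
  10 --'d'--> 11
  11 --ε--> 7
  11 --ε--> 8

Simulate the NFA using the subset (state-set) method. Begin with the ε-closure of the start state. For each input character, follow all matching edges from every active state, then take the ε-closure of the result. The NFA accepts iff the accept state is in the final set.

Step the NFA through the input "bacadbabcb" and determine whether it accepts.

Answer: REJECT

Trace:
initial (ε-close {0}): {0,2}
'b' @ 1: {}  — no active states
rest 'acadbabcb' ignored (set empty)
end set {} — state 7 not in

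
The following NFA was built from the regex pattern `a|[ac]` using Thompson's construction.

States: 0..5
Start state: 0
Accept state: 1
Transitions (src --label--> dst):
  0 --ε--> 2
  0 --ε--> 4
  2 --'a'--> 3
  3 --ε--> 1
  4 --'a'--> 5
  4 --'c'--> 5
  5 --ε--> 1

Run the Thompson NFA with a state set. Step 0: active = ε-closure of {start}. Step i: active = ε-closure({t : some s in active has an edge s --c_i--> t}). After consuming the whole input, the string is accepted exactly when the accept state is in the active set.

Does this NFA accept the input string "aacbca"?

S₀ = ε-closure({0}) = {0,2,4}
'a' @ 1: {1,3,5}  ✓accept
'a' @ 2: {}  — no active states
rest 'cbca' ignored (set empty)
end set {} — state 1 not in

Answer: REJECT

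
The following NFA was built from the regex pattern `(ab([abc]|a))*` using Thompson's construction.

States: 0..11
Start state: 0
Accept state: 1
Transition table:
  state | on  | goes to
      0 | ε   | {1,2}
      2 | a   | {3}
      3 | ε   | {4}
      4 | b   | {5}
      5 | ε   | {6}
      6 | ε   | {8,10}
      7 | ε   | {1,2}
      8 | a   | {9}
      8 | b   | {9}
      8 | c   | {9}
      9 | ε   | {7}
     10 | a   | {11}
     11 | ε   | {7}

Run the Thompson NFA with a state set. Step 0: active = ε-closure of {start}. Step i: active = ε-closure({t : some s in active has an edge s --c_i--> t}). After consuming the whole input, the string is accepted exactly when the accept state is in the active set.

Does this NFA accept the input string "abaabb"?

Answer: ACCEPT

Derivation:
S₀ = ε-closure({0}) = {0,1,2}
'a' @ 1: {3,4}
'b' @ 2: {5,6,8,10}
'a' @ 3: {1,2,7,9,11}  ✓accept
'a' @ 4: {3,4}
'b' @ 5: {5,6,8,10}
'b' @ 6: {1,2,7,9}  ✓accept
end set {1,2,7,9} — state 1 in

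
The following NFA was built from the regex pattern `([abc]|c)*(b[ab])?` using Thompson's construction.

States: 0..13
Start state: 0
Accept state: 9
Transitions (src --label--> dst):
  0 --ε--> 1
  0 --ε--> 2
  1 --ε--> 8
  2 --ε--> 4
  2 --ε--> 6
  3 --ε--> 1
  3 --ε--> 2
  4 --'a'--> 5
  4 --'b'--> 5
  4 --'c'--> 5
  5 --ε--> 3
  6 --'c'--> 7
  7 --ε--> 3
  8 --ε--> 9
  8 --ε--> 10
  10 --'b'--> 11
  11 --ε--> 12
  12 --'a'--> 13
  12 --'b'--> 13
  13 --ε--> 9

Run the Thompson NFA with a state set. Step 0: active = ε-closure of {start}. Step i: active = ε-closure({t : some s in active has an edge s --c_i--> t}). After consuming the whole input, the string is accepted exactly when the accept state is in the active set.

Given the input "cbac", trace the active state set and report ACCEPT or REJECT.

initial (ε-close {0}): {0,1,2,4,6,8,9,10}
'c' @ 1: {1,2,3,4,5,6,7,8,9,10}  (accept∈set)
'b' @ 2: {1,2,3,4,5,6,8,9,10,11,12}  (accept∈set)
'a' @ 3: {1,2,3,4,5,6,8,9,10,13}  (accept∈set)
'c' @ 4: {1,2,3,4,5,6,7,8,9,10}  (accept∈set)
final: {1,2,3,4,5,6,7,8,9,10}; accept 9 in set

Answer: ACCEPT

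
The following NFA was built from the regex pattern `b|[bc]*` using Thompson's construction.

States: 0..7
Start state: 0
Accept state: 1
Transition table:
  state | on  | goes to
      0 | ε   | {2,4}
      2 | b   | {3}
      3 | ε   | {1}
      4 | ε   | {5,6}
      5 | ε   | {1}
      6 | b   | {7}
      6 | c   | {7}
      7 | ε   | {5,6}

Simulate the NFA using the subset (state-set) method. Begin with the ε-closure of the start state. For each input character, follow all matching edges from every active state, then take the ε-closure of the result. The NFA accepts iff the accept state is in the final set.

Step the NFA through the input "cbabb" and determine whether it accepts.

Answer: REJECT

Trace:
S₀ = ε-closure({0}) = {0,1,2,4,5,6}
'c' @ 1: {1,5,6,7}  (accept∈set)
'b' @ 2: {1,5,6,7}  (accept∈set)
'a' @ 3: {}  — dead — no transitions
rest 'bb' ignored (set empty)
after full input: {}  (accept=1 not in)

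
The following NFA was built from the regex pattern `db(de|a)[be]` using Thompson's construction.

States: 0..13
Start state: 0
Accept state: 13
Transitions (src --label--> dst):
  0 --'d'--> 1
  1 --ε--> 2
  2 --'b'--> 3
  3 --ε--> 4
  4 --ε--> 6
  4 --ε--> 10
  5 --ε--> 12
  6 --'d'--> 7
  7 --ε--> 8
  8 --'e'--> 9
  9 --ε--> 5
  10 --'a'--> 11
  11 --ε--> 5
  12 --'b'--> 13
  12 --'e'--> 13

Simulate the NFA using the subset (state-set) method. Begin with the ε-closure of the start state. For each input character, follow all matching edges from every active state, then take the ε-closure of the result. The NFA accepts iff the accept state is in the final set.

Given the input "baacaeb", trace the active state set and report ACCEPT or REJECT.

initial (ε-close {0}): {0}
'b' @ 1: {}  — dead — no transitions
rest 'aacaeb' ignored (set empty)
after full input: {}  (accept=13 not in)

Answer: REJECT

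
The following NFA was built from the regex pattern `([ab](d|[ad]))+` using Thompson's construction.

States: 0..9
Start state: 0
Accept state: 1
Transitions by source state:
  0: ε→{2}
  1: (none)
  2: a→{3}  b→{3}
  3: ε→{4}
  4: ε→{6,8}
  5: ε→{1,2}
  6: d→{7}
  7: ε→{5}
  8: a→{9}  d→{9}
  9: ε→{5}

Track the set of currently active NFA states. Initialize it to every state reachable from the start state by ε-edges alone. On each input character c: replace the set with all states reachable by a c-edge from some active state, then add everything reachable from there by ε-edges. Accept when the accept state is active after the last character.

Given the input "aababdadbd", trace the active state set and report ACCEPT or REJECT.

start: ε-closure({0}) = {0,2}
'a' @ 1: {3,4,6,8}
'a' @ 2: {1,2,5,9}  ✓accept
'b' @ 3: {3,4,6,8}
'a' @ 4: {1,2,5,9}  ✓accept
'b' @ 5: {3,4,6,8}
'd' @ 6: {1,2,5,7,9}  ✓accept
'a' @ 7: {3,4,6,8}
'd' @ 8: {1,2,5,7,9}  ✓accept
'b' @ 9: {3,4,6,8}
'd' @ 10: {1,2,5,7,9}  ✓accept
after full input: {1,2,5,7,9}  (accept=1 in)

Answer: ACCEPT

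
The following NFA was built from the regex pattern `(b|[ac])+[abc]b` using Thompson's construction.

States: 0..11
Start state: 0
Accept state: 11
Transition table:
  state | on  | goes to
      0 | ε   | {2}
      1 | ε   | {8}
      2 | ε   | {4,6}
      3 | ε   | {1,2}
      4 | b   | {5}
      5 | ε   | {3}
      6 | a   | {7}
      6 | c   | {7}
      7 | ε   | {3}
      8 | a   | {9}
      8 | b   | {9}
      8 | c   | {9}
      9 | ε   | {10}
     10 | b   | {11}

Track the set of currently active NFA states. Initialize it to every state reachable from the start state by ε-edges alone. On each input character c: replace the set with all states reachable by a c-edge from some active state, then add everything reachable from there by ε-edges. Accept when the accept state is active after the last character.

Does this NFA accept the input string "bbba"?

start: ε-closure({0}) = {0,2,4,6}
'b' @ 1: {1,2,3,4,5,6,8}
'b' @ 2: {1,2,3,4,5,6,8,9,10}
'b' @ 3: {1,2,3,4,5,6,8,9,10,11}  (accept∈set)
'a' @ 4: {1,2,3,4,6,7,8,9,10}
end set {1,2,3,4,6,7,8,9,10} — state 11 not in

Answer: REJECT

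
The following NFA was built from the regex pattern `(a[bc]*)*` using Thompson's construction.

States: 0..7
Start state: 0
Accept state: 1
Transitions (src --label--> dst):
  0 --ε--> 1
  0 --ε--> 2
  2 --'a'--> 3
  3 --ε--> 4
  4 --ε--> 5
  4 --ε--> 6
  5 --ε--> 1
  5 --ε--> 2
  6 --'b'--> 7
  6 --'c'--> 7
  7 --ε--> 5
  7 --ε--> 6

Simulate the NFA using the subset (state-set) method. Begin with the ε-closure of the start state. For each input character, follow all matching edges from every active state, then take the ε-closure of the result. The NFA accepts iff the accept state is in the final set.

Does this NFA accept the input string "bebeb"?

Answer: REJECT

Trace:
initial (ε-close {0}): {0,1,2}
'b' @ 1: {}  — no active states
rest 'ebeb' ignored (set empty)
after full input: {}  (accept=1 not in)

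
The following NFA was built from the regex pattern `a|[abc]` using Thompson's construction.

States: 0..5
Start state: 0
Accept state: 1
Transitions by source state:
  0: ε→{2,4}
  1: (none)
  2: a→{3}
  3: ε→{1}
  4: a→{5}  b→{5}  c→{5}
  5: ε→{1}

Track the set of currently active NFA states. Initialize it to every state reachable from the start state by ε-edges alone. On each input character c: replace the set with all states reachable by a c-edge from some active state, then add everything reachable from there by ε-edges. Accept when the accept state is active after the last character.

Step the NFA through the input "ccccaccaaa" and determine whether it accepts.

S₀ = ε-closure({0}) = {0,2,4}
'c' @ 1: {1,5}  (accept∈set)
'c' @ 2: {}  — state set empty
rest 'ccaccaaa' ignored (set empty)
after full input: {}  (accept=1 not in)

Answer: REJECT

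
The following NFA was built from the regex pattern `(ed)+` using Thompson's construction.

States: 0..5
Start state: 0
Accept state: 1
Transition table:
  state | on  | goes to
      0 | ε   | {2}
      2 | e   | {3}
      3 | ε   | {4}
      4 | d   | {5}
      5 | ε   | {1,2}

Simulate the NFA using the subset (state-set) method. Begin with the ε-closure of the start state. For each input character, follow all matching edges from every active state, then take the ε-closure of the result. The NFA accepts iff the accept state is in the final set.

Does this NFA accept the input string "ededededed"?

Answer: ACCEPT

Derivation:
start: ε-closure({0}) = {0,2}
'e' @ 1: {3,4}
'd' @ 2: {1,2,5}  (accept∈set)
'e' @ 3: {3,4}
'd' @ 4: {1,2,5}  (accept∈set)
'e' @ 5: {3,4}
'd' @ 6: {1,2,5}  (accept∈set)
'e' @ 7: {3,4}
'd' @ 8: {1,2,5}  (accept∈set)
'e' @ 9: {3,4}
'd' @ 10: {1,2,5}  (accept∈set)
end set {1,2,5} — state 1 in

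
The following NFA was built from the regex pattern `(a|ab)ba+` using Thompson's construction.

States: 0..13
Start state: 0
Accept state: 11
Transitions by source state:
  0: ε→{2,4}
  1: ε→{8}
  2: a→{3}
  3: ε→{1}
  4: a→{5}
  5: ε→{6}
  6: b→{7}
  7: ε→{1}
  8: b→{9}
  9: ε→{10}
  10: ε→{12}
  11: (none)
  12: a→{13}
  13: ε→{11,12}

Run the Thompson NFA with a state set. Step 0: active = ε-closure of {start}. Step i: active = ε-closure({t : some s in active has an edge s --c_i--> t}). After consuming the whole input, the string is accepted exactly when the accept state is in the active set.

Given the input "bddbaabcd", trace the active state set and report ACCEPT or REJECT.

Answer: REJECT

Steps:
initial (ε-close {0}): {0,2,4}
'b' @ 1: {}  — no active states
rest 'ddbaabcd' ignored (set empty)
final: {}; accept 11 not in set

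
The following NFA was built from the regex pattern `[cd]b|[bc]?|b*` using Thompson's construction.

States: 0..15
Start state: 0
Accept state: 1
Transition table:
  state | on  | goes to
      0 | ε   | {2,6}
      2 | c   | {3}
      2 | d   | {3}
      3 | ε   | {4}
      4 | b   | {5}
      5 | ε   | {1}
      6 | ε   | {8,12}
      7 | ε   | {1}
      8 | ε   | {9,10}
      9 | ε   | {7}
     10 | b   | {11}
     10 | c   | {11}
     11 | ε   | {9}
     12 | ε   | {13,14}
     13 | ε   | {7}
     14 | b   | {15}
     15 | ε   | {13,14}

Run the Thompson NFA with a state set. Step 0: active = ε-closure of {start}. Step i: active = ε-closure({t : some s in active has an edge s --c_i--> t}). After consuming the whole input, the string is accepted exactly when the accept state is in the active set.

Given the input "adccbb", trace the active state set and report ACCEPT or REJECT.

Answer: REJECT

Derivation:
start: ε-closure({0}) = {0,1,2,6,7,8,9,10,12,13,14}
'a' @ 1: {}  — state set empty
rest 'dccbb' ignored (set empty)
final: {}; accept 1 not in set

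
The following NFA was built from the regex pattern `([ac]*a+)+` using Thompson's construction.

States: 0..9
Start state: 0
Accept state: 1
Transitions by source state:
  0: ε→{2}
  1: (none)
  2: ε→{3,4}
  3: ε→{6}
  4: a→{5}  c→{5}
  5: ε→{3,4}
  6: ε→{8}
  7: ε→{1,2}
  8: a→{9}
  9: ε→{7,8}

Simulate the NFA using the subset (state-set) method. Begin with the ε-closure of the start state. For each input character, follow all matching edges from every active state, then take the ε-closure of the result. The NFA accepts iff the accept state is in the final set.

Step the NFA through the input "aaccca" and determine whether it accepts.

Answer: ACCEPT

Derivation:
start: ε-closure({0}) = {0,2,3,4,6,8}
'a' @ 1: {1,2,3,4,5,6,7,8,9}  [accepting]
'a' @ 2: {1,2,3,4,5,6,7,8,9}  [accepting]
'c' @ 3: {3,4,5,6,8}
'c' @ 4: {3,4,5,6,8}
'c' @ 5: {3,4,5,6,8}
'a' @ 6: {1,2,3,4,5,6,7,8,9}  [accepting]
final: {1,2,3,4,5,6,7,8,9}; accept 1 in set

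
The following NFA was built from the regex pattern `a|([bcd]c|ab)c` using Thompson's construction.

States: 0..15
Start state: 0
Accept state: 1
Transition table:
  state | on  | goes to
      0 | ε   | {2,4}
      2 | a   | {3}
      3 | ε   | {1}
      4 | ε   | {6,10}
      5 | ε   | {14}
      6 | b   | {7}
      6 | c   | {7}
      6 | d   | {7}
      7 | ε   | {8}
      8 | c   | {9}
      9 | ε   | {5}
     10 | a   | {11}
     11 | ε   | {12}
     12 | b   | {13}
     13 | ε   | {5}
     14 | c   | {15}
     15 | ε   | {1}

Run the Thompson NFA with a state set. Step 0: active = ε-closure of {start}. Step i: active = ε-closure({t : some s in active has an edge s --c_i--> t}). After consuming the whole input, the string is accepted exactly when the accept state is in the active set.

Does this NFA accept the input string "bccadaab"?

Answer: REJECT

Trace:
initial (ε-close {0}): {0,2,4,6,10}
'b' @ 1: {7,8}
'c' @ 2: {5,9,14}
'c' @ 3: {1,15}  (accept∈set)
'a' @ 4: {}  — state set empty
rest 'daab' ignored (set empty)
final: {}; accept 1 not in set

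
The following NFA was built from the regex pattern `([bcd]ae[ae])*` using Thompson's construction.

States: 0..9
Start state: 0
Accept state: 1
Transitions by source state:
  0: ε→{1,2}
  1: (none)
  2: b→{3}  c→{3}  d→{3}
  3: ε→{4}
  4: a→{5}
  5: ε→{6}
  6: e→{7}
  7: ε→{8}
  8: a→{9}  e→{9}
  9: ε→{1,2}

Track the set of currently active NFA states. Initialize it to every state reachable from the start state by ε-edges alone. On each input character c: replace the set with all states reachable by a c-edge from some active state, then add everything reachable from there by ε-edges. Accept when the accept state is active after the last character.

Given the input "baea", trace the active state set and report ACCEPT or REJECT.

Answer: ACCEPT

Trace:
start: ε-closure({0}) = {0,1,2}
'b' @ 1: {3,4}
'a' @ 2: {5,6}
'e' @ 3: {7,8}
'a' @ 4: {1,2,9}  ✓accept
final: {1,2,9}; accept 1 in set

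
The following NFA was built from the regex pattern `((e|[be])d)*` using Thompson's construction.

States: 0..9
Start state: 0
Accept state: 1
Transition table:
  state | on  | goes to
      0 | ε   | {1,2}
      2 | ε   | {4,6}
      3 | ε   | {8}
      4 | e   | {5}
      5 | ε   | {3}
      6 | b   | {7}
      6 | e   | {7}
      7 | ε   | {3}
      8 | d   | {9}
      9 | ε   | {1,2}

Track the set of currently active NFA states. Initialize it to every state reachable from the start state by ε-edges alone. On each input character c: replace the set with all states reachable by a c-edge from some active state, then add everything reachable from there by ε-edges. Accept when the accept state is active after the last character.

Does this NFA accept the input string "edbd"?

S₀ = ε-closure({0}) = {0,1,2,4,6}
'e' @ 1: {3,5,7,8}
'd' @ 2: {1,2,4,6,9}  ✓accept
'b' @ 3: {3,7,8}
'd' @ 4: {1,2,4,6,9}  ✓accept
final: {1,2,4,6,9}; accept 1 in set

Answer: ACCEPT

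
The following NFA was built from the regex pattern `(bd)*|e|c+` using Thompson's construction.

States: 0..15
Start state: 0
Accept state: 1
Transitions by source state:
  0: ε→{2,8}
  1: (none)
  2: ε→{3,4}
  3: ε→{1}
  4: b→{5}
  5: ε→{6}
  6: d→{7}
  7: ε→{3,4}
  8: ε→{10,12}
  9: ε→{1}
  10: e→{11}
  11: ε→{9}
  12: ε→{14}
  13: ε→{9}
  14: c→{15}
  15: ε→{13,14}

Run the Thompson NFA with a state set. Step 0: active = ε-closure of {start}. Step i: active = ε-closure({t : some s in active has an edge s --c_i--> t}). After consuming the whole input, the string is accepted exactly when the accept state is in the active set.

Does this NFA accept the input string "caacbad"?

S₀ = ε-closure({0}) = {0,1,2,3,4,8,10,12,14}
'c' @ 1: {1,9,13,14,15}  ✓accept
'a' @ 2: {}  — no active states
rest 'acbad' ignored (set empty)
after full input: {}  (accept=1 not in)

Answer: REJECT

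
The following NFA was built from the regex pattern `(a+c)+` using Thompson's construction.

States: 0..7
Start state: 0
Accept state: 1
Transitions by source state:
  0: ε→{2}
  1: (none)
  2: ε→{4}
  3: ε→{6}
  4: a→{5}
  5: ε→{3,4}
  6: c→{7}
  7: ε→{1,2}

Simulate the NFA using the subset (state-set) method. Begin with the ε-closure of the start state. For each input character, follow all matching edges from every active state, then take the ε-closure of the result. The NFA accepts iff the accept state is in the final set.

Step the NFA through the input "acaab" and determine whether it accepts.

Answer: REJECT

Trace:
start: ε-closure({0}) = {0,2,4}
'a' @ 1: {3,4,5,6}
'c' @ 2: {1,2,4,7}  [accepting]
'a' @ 3: {3,4,5,6}
'a' @ 4: {3,4,5,6}
'b' @ 5: {}  — dead — no transitions
after full input: {}  (accept=1 not in)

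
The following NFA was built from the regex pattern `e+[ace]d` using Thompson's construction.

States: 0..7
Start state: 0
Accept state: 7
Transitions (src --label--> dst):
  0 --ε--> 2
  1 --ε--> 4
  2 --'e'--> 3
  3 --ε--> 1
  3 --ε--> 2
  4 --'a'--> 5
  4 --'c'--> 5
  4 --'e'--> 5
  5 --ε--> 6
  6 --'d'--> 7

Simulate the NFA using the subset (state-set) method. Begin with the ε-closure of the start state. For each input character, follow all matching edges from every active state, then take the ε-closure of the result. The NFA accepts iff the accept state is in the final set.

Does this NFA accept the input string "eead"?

Answer: ACCEPT

Steps:
start: ε-closure({0}) = {0,2}
'e' @ 1: {1,2,3,4}
'e' @ 2: {1,2,3,4,5,6}
'a' @ 3: {5,6}
'd' @ 4: {7}  ✓accept
after full input: {7}  (accept=7 in)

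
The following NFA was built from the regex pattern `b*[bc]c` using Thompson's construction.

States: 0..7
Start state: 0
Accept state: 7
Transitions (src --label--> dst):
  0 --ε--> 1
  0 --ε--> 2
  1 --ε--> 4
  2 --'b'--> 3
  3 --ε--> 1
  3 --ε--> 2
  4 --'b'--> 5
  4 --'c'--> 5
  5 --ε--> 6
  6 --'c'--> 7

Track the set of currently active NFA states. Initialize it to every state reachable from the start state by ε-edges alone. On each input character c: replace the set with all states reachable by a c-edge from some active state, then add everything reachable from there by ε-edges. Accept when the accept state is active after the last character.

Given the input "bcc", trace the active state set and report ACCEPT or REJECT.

Answer: ACCEPT

Trace:
start: ε-closure({0}) = {0,1,2,4}
'b' @ 1: {1,2,3,4,5,6}
'c' @ 2: {5,6,7}  ✓accept
'c' @ 3: {7}  ✓accept
after full input: {7}  (accept=7 in)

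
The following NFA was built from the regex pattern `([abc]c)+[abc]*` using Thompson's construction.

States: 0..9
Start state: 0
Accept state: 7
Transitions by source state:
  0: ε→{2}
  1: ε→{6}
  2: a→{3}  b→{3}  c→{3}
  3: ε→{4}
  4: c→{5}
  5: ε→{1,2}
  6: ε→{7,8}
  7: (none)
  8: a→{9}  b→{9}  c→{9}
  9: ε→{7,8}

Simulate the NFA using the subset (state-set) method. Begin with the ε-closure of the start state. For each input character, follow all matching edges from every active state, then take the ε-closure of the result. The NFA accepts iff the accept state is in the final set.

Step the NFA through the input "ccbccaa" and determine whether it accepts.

S₀ = ε-closure({0}) = {0,2}
'c' @ 1: {3,4}
'c' @ 2: {1,2,5,6,7,8}  [accepting]
'b' @ 3: {3,4,7,8,9}  [accepting]
'c' @ 4: {1,2,5,6,7,8,9}  [accepting]
'c' @ 5: {3,4,7,8,9}  [accepting]
'a' @ 6: {7,8,9}  [accepting]
'a' @ 7: {7,8,9}  [accepting]
after full input: {7,8,9}  (accept=7 in)

Answer: ACCEPT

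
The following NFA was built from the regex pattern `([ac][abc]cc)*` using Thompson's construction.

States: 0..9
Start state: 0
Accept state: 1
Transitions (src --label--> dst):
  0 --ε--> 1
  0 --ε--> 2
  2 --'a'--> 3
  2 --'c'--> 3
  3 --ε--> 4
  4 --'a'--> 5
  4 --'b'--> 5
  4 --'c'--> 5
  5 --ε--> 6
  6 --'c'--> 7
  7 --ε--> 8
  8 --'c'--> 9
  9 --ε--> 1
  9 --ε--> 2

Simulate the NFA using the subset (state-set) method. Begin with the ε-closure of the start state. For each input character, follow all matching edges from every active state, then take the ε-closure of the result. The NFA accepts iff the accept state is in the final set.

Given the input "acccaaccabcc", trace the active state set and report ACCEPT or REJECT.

Answer: ACCEPT

Steps:
start: ε-closure({0}) = {0,1,2}
'a' @ 1: {3,4}
'c' @ 2: {5,6}
'c' @ 3: {7,8}
'c' @ 4: {1,2,9}  [accepting]
'a' @ 5: {3,4}
'a' @ 6: {5,6}
'c' @ 7: {7,8}
'c' @ 8: {1,2,9}  [accepting]
'a' @ 9: {3,4}
'b' @ 10: {5,6}
'c' @ 11: {7,8}
'c' @ 12: {1,2,9}  [accepting]
after full input: {1,2,9}  (accept=1 in)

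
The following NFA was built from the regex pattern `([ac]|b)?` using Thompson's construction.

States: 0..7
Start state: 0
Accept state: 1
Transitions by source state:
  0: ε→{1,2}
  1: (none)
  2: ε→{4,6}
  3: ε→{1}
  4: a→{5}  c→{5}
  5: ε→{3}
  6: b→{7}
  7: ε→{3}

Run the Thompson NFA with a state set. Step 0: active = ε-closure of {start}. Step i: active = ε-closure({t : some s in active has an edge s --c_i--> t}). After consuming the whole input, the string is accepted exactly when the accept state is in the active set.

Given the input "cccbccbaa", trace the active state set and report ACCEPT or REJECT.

Answer: REJECT

Trace:
S₀ = ε-closure({0}) = {0,1,2,4,6}
'c' @ 1: {1,3,5}  (accept∈set)
'c' @ 2: {}  — state set empty
rest 'cbccbaa' ignored (set empty)
after full input: {}  (accept=1 not in)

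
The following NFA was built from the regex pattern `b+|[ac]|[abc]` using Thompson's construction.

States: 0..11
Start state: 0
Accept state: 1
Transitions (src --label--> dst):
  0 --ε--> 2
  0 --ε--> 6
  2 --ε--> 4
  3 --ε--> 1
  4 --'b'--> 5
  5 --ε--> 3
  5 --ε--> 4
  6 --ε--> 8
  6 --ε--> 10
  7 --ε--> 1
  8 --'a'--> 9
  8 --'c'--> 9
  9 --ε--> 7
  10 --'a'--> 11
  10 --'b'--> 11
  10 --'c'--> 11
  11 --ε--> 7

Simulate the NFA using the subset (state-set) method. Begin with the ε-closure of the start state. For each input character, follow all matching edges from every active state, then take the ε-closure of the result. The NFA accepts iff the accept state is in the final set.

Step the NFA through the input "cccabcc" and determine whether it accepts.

Answer: REJECT

Steps:
start: ε-closure({0}) = {0,2,4,6,8,10}
'c' @ 1: {1,7,9,11}  [accepting]
'c' @ 2: {}  — dead — no transitions
rest 'cabcc' ignored (set empty)
end set {} — state 1 not in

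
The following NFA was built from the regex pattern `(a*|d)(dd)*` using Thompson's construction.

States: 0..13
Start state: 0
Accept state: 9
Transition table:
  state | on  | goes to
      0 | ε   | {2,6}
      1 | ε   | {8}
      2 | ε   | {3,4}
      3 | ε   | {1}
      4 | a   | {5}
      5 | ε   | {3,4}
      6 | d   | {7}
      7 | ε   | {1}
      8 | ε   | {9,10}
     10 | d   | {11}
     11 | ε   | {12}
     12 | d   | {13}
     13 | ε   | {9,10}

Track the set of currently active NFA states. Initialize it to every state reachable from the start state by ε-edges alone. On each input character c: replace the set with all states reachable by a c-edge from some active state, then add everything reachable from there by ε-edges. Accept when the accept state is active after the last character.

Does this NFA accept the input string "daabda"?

start: ε-closure({0}) = {0,1,2,3,4,6,8,9,10}
'd' @ 1: {1,7,8,9,10,11,12}  (accept∈set)
'a' @ 2: {}  — dead — no transitions
rest 'abda' ignored (set empty)
end set {} — state 9 not in

Answer: REJECT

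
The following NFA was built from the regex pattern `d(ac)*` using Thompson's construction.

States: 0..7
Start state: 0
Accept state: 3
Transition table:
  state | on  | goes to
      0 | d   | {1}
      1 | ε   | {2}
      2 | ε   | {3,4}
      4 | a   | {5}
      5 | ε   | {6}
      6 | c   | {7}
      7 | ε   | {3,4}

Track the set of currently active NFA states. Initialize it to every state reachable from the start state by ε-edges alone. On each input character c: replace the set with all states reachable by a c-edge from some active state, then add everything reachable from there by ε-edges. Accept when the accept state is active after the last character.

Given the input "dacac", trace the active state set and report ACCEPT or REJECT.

start: ε-closure({0}) = {0}
'd' @ 1: {1,2,3,4}  (accept∈set)
'a' @ 2: {5,6}
'c' @ 3: {3,4,7}  (accept∈set)
'a' @ 4: {5,6}
'c' @ 5: {3,4,7}  (accept∈set)
after full input: {3,4,7}  (accept=3 in)

Answer: ACCEPT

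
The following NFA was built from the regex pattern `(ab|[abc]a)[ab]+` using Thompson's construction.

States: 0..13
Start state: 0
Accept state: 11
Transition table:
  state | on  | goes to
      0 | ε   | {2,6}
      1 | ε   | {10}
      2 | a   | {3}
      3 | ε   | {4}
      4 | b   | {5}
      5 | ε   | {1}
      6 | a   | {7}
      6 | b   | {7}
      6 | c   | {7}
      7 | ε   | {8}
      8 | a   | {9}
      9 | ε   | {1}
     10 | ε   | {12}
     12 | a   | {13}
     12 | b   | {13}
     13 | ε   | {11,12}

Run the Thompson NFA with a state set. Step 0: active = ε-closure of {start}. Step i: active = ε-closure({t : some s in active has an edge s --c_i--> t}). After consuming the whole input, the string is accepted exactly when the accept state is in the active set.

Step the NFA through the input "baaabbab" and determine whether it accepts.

start: ε-closure({0}) = {0,2,6}
'b' @ 1: {7,8}
'a' @ 2: {1,9,10,12}
'a' @ 3: {11,12,13}  (accept∈set)
'a' @ 4: {11,12,13}  (accept∈set)
'b' @ 5: {11,12,13}  (accept∈set)
'b' @ 6: {11,12,13}  (accept∈set)
'a' @ 7: {11,12,13}  (accept∈set)
'b' @ 8: {11,12,13}  (accept∈set)
final: {11,12,13}; accept 11 in set

Answer: ACCEPT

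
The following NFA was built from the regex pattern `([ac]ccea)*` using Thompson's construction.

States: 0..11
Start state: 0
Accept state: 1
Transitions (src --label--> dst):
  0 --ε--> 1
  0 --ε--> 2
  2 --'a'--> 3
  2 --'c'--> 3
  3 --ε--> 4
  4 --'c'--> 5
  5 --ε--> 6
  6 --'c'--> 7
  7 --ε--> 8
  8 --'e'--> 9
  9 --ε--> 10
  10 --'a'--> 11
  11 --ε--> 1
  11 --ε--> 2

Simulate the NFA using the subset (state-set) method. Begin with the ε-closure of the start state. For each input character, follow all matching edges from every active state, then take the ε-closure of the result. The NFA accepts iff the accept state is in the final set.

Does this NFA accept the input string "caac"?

initial (ε-close {0}): {0,1,2}
'c' @ 1: {3,4}
'a' @ 2: {}  — no active states
rest 'ac' ignored (set empty)
after full input: {}  (accept=1 not in)

Answer: REJECT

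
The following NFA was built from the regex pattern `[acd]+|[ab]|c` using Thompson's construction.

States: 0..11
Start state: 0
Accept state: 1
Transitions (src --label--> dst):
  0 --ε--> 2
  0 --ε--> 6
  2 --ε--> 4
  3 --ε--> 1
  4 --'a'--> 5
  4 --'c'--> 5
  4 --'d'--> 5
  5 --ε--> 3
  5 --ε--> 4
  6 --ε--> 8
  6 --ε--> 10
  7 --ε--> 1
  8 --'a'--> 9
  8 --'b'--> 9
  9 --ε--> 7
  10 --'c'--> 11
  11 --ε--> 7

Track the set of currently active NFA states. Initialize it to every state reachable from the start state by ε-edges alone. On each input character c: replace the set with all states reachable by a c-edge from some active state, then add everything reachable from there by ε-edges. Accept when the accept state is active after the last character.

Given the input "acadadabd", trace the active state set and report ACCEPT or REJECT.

Answer: REJECT

Derivation:
start: ε-closure({0}) = {0,2,4,6,8,10}
'a' @ 1: {1,3,4,5,7,9}  [accepting]
'c' @ 2: {1,3,4,5}  [accepting]
'a' @ 3: {1,3,4,5}  [accepting]
'd' @ 4: {1,3,4,5}  [accepting]
'a' @ 5: {1,3,4,5}  [accepting]
'd' @ 6: {1,3,4,5}  [accepting]
'a' @ 7: {1,3,4,5}  [accepting]
'b' @ 8: {}  — dead — no transitions
rest 'd' ignored (set empty)
end set {} — state 1 not in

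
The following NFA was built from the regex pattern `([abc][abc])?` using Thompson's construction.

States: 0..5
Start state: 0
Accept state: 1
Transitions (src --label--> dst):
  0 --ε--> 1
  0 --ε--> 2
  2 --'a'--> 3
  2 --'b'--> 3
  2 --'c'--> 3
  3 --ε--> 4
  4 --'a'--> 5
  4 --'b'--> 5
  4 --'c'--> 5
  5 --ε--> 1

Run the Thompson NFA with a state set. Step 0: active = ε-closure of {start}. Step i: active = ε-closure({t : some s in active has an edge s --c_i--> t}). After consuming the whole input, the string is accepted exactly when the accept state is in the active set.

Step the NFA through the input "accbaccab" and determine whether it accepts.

start: ε-closure({0}) = {0,1,2}
'a' @ 1: {3,4}
'c' @ 2: {1,5}  [accepting]
'c' @ 3: {}  — no active states
rest 'baccab' ignored (set empty)
final: {}; accept 1 not in set

Answer: REJECT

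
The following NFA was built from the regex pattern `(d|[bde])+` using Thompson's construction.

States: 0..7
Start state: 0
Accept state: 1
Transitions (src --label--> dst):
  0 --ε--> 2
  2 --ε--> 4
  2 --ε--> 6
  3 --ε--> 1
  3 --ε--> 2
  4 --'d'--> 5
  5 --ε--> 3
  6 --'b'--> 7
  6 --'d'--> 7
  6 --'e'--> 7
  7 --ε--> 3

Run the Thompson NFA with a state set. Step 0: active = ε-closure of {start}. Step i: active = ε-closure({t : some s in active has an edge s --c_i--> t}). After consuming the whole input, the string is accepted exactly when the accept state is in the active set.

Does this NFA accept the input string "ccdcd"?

start: ε-closure({0}) = {0,2,4,6}
'c' @ 1: {}  — dead — no transitions
rest 'cdcd' ignored (set empty)
after full input: {}  (accept=1 not in)

Answer: REJECT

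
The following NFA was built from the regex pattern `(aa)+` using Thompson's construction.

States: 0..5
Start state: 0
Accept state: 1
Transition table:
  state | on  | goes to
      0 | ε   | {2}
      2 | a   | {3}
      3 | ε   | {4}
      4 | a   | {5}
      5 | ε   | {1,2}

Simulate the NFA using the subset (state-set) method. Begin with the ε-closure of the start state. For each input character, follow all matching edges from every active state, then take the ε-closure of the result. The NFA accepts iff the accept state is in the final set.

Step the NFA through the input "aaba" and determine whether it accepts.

start: ε-closure({0}) = {0,2}
'a' @ 1: {3,4}
'a' @ 2: {1,2,5}  [accepting]
'b' @ 3: {}  — state set empty
rest 'a' ignored (set empty)
after full input: {}  (accept=1 not in)

Answer: REJECT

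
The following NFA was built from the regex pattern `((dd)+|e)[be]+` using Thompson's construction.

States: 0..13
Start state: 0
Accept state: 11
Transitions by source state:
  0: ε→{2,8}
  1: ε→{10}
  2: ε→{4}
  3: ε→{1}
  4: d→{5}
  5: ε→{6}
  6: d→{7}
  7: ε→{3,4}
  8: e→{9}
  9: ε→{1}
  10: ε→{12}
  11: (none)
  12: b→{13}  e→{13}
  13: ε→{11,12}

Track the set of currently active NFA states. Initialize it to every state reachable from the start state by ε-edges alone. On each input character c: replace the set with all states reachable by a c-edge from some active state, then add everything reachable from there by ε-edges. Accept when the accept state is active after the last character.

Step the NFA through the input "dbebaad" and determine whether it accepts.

Answer: REJECT

Trace:
start: ε-closure({0}) = {0,2,4,8}
'd' @ 1: {5,6}
'b' @ 2: {}  — no active states
rest 'ebaad' ignored (set empty)
final: {}; accept 11 not in set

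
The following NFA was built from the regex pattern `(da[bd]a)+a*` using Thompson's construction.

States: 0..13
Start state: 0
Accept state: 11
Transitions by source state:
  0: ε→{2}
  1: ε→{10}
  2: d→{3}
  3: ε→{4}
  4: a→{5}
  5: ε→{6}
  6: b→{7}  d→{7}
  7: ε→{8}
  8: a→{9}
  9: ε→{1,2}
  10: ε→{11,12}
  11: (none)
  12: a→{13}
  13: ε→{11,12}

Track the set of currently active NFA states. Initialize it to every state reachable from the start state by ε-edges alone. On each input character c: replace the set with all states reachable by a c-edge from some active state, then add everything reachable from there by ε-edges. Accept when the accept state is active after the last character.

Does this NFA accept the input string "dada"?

initial (ε-close {0}): {0,2}
'd' @ 1: {3,4}
'a' @ 2: {5,6}
'd' @ 3: {7,8}
'a' @ 4: {1,2,9,10,11,12}  (accept∈set)
final: {1,2,9,10,11,12}; accept 11 in set

Answer: ACCEPT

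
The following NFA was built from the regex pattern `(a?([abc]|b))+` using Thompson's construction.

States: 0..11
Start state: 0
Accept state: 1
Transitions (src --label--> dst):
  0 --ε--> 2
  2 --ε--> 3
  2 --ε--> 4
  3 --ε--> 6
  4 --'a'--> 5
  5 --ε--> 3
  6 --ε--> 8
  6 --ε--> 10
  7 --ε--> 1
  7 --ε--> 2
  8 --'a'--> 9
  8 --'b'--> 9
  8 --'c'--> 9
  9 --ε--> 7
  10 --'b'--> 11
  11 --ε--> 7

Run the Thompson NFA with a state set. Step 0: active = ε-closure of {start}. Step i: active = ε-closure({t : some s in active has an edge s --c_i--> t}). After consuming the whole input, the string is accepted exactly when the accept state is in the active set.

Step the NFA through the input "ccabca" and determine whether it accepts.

Answer: ACCEPT

Steps:
S₀ = ε-closure({0}) = {0,2,3,4,6,8,10}
'c' @ 1: {1,2,3,4,6,7,8,9,10}  ✓accept
'c' @ 2: {1,2,3,4,6,7,8,9,10}  ✓accept
'a' @ 3: {1,2,3,4,5,6,7,8,9,10}  ✓accept
'b' @ 4: {1,2,3,4,6,7,8,9,10,11}  ✓accept
'c' @ 5: {1,2,3,4,6,7,8,9,10}  ✓accept
'a' @ 6: {1,2,3,4,5,6,7,8,9,10}  ✓accept
end set {1,2,3,4,5,6,7,8,9,10} — state 1 in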